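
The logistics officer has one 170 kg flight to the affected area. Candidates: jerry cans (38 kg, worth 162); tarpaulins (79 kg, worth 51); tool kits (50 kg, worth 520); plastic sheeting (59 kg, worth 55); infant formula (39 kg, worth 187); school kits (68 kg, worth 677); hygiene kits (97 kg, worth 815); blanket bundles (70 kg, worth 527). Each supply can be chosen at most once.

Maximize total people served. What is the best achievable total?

1492

Taking the top-ratio supplies first gives tool kits + infant formula + school kits for 1384 (157 kg).
Dropping tool kits and infant formula frees 89 kg; slotting in hygiene kits (97 kg) lifts the total to 1492 at 165 kg.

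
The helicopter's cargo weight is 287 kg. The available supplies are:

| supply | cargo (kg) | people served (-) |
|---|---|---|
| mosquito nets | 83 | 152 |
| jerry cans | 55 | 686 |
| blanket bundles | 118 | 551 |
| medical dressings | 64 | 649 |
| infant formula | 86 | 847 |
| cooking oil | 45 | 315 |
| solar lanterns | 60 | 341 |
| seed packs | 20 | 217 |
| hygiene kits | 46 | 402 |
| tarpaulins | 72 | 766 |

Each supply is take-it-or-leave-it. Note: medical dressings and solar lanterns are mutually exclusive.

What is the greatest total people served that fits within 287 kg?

Ranking by ratio (people served/kg): jerry cans 12.47, seed packs 10.85, tarpaulins 10.64.
The ratio heuristic lands on jerry cans + medical dressings + seed packs + hygiene kits + tarpaulins (2720) but leaves 30 kg idle.
Dropping seed packs and hygiene kits frees 66 kg; slotting in infant formula (86 kg) lifts the total to 2948 at 277 kg.
Next best is jerry cans + infant formula + seed packs + hygiene kits + tarpaulins at 2918 (279 kg) — short by 30.

2948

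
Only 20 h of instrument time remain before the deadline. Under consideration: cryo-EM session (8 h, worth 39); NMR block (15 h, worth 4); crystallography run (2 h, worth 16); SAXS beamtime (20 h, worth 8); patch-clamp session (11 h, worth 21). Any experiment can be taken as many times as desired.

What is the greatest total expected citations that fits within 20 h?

160

Ranking by ratio (expected citations/h): crystallography run 8.00, cryo-EM session 4.88, patch-clamp session 1.91.
Taking 10×crystallography run: 20 h used, 160 in expected citations.
Every other selection either busts 20 h or fails to beat 160.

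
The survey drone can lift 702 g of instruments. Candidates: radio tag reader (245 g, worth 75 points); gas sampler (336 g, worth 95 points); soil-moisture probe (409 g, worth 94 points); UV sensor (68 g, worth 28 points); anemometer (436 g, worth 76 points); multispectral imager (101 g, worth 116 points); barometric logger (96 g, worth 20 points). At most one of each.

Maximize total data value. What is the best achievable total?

A density-first pass picks radio tag reader + UV sensor + multispectral imager + barometric logger — 239 at 510 g.
Replace UV sensor and barometric logger with gas sampler: the trade gains 47 net, giving 286 at 682 g.

286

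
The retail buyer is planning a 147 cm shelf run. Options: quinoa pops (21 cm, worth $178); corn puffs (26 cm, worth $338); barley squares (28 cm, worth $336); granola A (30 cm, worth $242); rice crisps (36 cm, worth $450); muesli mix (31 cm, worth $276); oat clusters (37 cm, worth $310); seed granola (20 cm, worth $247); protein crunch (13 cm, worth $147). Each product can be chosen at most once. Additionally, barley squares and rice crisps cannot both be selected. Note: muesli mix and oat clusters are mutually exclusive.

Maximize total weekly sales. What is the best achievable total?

By weekly sales per cm: corn puffs 13.00, rice crisps 12.50, seed granola 12.35 lead.
Best packing: quinoa pops + corn puffs + rice crisps + muesli mix + seed granola + protein crunch — 147 cm, 1636 total.
The closest alternative, quinoa pops + corn puffs + granola A + rice crisps + seed granola + protein crunch, reaches only 1602.

1636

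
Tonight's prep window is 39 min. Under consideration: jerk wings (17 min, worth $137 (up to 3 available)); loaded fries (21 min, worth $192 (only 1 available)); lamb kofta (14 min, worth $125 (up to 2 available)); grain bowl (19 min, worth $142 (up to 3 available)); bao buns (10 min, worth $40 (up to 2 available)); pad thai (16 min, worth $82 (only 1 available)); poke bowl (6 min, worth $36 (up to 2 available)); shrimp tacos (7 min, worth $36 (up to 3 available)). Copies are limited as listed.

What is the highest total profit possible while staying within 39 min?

329

By profit per min: loaded fries 9.14, lamb kofta 8.93, jerk wings 8.06, grain bowl 7.47 lead.
A density-first pass picks loaded fries + lamb kofta — 317 at 35 min.
Dropping lamb kofta frees 14 min; slotting in jerk wings (17 min) lifts the total to 329 at 38 min.
No other feasible combination exceeds 329.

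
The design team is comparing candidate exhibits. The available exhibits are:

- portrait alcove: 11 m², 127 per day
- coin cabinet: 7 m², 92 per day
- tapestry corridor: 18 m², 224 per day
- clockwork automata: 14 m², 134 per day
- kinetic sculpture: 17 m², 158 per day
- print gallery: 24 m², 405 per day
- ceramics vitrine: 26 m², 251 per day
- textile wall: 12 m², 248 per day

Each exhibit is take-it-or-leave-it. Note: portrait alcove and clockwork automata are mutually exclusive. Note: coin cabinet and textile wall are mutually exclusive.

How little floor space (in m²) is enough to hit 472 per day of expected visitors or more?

30

Minimise m² subject to total expected visitors ≥ 472.
Taking tapestry corridor + textile wall gives 472 (≥ 472) for 30 m².
No combination under 30 m² hits 472.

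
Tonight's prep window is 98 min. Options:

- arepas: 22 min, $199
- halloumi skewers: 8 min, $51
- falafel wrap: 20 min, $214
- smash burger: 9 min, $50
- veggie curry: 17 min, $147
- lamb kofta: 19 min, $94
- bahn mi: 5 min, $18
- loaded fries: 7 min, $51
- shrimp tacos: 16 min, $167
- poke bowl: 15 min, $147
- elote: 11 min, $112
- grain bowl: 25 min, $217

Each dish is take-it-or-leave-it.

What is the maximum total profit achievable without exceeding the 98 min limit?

944

Filling by ratio: arepas + falafel wrap + bahn mi + loaded fries + shrimp tacos + poke bowl + elote for 908, with 2 min left unused.
Replace bahn mi and loaded fries and elote with grain bowl: the trade gains 36 net, giving 944 at 98 min.
The closest alternative, arepas + halloumi skewers + falafel wrap + veggie curry + shrimp tacos + poke bowl, reaches only 925.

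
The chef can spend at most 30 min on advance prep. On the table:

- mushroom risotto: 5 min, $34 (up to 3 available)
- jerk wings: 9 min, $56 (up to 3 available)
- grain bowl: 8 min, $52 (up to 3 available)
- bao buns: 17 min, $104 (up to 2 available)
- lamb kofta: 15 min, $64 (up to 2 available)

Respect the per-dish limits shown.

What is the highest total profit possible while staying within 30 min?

Greedy by ratio would take 3×mushroom risotto + grain bowl: 23 min used, total 154.
Replace 2×mushroom risotto with jerk wings + grain bowl: the trade gains 40 net, giving 194 at 30 min.
Nothing else within 30 min beats 194.

194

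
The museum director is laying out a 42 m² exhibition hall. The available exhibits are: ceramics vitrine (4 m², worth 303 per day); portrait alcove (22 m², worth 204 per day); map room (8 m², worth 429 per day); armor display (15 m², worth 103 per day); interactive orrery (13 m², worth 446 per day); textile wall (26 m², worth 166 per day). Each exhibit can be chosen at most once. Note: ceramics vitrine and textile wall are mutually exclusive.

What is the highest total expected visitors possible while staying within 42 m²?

1281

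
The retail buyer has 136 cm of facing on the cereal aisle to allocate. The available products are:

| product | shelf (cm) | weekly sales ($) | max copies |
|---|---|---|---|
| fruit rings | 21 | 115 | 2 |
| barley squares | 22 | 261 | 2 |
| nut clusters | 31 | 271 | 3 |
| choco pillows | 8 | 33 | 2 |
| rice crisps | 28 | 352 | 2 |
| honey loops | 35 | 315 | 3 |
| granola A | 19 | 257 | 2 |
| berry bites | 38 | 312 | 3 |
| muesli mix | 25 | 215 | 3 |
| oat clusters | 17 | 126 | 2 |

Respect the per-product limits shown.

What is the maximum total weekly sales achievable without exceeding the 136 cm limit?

The ratio heuristic lands on barley squares + 2×rice crisps + 2×granola A + oat clusters (1605) but leaves 3 cm idle.
Replace granola A with barley squares: the trade gains 4 net, giving 1609 at 136 cm.
No other feasible combination exceeds 1609.

1609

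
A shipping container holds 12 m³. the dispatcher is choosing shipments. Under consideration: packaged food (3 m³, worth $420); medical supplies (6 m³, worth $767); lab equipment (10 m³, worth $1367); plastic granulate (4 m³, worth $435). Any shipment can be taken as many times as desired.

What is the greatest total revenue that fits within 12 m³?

1680

Best packing: 4×packaged food — 12 m³, 1680 total.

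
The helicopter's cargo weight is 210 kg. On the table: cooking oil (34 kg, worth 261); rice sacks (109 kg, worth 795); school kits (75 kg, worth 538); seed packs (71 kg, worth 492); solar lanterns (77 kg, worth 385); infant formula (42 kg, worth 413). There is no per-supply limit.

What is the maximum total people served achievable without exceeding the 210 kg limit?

2065

Ranking by ratio (people served/kg): infant formula 9.83, cooking oil 7.68, rice sacks 7.29, school kits 7.17.
5×infant formula uses 210 of the 210 kg and totals 2065.
That's the maximum — no swap from here does better than 2065.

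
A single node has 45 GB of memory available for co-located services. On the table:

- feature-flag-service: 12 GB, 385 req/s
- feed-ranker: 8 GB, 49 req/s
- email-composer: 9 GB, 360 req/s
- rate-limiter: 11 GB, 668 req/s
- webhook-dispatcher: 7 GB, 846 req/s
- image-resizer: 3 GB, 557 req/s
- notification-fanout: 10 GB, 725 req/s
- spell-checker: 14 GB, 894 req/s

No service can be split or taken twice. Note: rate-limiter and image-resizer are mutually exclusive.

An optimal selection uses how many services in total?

5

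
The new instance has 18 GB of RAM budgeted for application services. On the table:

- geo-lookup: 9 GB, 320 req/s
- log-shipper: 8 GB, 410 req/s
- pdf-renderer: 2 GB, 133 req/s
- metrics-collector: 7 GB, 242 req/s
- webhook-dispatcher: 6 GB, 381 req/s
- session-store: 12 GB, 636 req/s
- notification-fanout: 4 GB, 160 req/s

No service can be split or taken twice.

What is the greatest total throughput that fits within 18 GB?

Ranking by ratio (throughput/GB): pdf-renderer 66.50, webhook-dispatcher 63.50, session-store 53.00.
Greedy by ratio would take log-shipper + pdf-renderer + webhook-dispatcher: 16 GB used, total 924.
The 10 GB tied up in log-shipper and pdf-renderer is better spent on session-store — total rises to 1017 (18 GB).
Next best is log-shipper + webhook-dispatcher + notification-fanout at 951 (18 GB) — short by 66.

1017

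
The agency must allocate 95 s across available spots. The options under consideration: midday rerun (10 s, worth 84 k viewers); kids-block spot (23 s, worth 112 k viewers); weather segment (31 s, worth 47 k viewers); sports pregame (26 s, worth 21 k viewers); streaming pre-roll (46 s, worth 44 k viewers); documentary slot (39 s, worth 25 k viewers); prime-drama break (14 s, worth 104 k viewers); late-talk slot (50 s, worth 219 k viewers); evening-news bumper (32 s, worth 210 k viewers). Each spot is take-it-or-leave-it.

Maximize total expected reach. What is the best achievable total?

513

Density check — midday rerun 8.40, prime-drama break 7.43, evening-news bumper 6.56, kids-block spot 4.87 are the best per s.
Filling by ratio: midday rerun + kids-block spot + prime-drama break + evening-news bumper for 510, with 16 s left unused.
Replace kids-block spot and prime-drama break with late-talk slot: the trade gains 3 net, giving 513 at 92 s.
Nothing else within 95 s beats 513.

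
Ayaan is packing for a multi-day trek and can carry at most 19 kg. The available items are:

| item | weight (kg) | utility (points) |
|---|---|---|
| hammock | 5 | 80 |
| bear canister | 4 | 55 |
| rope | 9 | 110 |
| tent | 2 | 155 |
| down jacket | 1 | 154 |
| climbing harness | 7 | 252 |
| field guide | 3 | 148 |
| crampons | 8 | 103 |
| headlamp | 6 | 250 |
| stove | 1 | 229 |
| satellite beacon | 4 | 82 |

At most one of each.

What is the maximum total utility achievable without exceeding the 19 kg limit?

1040

Taking the top-ratio items first gives tent + down jacket + field guide + headlamp + stove + satellite beacon for 1018 (17 kg).
Replace field guide and satellite beacon with climbing harness: the trade gains 22 net, giving 1040 at 17 kg.
That's the maximum — no swap from here does better than 1040.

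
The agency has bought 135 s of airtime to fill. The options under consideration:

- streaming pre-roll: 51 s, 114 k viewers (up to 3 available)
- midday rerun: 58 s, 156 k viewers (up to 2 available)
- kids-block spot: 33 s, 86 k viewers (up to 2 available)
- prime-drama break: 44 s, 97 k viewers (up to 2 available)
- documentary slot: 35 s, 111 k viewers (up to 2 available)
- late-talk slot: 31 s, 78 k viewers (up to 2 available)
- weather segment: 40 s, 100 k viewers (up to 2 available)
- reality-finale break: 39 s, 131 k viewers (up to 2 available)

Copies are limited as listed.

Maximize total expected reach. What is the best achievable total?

398

Ranking by ratio (expected reach/s): reality-finale break 3.36, documentary slot 3.17, midday rerun 2.69, kids-block spot 2.61.
Greedy by ratio would take documentary slot + 2×reality-finale break: 113 s used, total 373.
Replace reality-finale break with midday rerun: the trade gains 25 net, giving 398 at 132 s.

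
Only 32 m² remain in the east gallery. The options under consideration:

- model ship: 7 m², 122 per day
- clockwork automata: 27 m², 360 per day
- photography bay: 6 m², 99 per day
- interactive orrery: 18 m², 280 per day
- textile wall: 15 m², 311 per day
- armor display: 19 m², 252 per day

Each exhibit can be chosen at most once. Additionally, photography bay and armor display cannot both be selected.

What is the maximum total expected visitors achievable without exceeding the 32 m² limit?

532

Model ship + photography bay + textile wall uses 28 of the 32 m² and totals 532.
Runner-up model ship + photography bay + interactive orrery tops out at 501.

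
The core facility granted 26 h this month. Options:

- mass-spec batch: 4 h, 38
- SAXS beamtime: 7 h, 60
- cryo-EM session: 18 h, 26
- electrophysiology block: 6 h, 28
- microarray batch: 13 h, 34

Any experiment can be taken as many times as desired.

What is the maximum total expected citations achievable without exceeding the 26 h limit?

234

Ranking by ratio (expected citations/h): mass-spec batch 9.50, SAXS beamtime 8.57, electrophysiology block 4.67.
Taking the top-ratio experiments first gives 6×mass-spec batch for 228 (24 h).
The 12 h tied up in 3×mass-spec batch is better spent on 2×SAXS beamtime — total rises to 234 (26 h).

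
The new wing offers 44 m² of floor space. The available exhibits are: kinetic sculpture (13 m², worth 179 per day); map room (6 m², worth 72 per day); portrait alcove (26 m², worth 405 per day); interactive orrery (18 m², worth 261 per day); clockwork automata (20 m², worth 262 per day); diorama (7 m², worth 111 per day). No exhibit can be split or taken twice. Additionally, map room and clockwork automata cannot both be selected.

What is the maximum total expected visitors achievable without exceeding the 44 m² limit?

666

Filling by ratio: map room + portrait alcove + diorama for 588, with 5 m² left unused.
Replace map room and diorama with interactive orrery: the trade gains 78 net, giving 666 at 44 m².
The closest alternative, kinetic sculpture + map room + interactive orrery + diorama, reaches only 623.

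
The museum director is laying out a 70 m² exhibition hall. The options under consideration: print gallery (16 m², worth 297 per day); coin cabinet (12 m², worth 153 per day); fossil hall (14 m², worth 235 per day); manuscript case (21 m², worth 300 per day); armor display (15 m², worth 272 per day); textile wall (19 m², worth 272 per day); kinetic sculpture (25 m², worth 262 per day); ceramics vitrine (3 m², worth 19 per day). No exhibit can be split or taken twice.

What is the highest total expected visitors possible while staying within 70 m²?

Ranking by ratio (expected visitors/m²): print gallery 18.56, armor display 18.13, fossil hall 16.79, textile wall 14.32.
The ratio heuristic lands on print gallery + fossil hall + armor display + textile wall + ceramics vitrine (1095) but leaves 3 m² idle.
Replace textile wall with manuscript case: the trade gains 28 net, giving 1123 at 69 m².
The closest alternative, print gallery + fossil hall + manuscript case + armor display, reaches only 1104.

1123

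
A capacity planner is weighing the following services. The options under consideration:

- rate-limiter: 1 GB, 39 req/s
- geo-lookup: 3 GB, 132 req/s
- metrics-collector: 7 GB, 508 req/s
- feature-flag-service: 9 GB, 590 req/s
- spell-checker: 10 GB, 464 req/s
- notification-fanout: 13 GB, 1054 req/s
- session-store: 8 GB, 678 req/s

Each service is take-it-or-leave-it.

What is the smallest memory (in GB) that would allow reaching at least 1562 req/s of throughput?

Need the lightest bundle worth ≥ 1562.
Taking metrics-collector + notification-fanout gives 1562 (≥ 1562) for 20 GB.
No combination under 20 GB hits 1562.

20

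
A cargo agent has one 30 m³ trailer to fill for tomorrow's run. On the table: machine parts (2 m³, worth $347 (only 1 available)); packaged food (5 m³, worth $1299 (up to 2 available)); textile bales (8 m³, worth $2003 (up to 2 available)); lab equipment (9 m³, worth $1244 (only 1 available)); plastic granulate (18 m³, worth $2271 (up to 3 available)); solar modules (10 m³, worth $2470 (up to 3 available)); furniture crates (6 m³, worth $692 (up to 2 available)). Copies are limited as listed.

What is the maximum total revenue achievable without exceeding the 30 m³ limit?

7538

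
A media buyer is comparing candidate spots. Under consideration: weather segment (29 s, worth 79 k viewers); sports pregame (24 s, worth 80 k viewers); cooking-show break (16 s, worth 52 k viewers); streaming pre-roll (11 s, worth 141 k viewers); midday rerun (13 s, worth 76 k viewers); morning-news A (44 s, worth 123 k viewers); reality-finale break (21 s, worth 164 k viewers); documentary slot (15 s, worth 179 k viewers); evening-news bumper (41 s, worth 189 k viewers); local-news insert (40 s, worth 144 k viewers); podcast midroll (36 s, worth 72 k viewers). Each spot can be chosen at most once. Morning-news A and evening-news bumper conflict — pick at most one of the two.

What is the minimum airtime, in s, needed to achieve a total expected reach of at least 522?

Need the lightest bundle worth ≥ 522.
Taking streaming pre-roll + midday rerun + reality-finale break + documentary slot gives 560 (≥ 522) for 60 s.
No combination under 60 s hits 522.

60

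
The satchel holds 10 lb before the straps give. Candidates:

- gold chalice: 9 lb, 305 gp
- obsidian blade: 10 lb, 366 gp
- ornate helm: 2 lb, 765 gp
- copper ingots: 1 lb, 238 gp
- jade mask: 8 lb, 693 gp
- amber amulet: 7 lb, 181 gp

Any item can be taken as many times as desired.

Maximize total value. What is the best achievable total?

3825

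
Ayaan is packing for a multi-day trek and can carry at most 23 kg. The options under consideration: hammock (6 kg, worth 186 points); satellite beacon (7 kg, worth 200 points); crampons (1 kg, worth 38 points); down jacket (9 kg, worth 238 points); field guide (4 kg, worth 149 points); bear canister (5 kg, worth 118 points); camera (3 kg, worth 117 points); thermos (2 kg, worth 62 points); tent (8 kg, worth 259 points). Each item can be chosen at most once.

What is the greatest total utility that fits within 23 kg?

Density check — camera 39.00, crampons 38.00, field guide 37.25 are the best per kg.
A density-first pass picks hammock + crampons + field guide + camera + tent — 749 at 22 kg.
The 1 kg tied up in crampons is better spent on thermos — total rises to 773 (23 kg).

773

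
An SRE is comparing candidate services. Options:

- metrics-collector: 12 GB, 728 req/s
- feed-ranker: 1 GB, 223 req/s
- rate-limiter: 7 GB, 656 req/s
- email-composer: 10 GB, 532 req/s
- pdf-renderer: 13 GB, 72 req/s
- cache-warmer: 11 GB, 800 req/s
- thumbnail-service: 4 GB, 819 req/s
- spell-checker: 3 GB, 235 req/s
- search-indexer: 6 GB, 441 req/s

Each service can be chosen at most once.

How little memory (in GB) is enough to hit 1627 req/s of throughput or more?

12

Need the lightest bundle worth ≥ 1627.
feed-ranker + rate-limiter + thumbnail-service: 1698 throughput at 12 GB.
Any bundle with less than 12 GB falls short of 1627.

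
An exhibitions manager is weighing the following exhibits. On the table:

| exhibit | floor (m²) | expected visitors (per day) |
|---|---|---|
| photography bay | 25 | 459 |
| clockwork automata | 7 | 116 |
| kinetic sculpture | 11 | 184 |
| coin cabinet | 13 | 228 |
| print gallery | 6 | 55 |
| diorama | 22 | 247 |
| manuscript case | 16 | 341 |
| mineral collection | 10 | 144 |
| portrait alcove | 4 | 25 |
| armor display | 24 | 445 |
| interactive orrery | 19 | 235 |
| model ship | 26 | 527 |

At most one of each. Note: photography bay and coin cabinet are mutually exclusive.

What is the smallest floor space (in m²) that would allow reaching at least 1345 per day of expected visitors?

71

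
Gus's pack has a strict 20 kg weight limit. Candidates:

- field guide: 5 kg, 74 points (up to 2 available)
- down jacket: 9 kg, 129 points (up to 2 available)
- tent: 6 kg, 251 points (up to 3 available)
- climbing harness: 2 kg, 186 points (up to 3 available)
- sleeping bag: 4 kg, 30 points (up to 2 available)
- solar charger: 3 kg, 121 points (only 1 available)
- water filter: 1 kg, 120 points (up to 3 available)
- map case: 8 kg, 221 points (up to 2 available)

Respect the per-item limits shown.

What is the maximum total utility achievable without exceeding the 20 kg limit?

1300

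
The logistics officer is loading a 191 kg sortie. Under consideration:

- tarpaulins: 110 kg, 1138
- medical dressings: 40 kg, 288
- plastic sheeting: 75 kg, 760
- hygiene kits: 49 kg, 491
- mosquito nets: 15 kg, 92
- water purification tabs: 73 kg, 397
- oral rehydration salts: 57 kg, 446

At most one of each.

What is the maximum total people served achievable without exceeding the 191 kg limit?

Taking tarpaulins + plastic sheeting: 185 kg used, 1898 in people served.

1898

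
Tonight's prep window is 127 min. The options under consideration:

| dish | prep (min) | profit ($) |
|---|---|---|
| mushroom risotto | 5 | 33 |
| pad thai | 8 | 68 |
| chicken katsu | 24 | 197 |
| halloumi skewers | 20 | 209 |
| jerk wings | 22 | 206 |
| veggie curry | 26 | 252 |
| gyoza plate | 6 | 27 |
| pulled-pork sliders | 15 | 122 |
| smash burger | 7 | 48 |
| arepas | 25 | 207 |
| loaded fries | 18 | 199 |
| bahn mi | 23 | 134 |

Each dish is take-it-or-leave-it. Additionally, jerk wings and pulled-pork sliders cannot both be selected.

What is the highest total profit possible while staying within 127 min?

1189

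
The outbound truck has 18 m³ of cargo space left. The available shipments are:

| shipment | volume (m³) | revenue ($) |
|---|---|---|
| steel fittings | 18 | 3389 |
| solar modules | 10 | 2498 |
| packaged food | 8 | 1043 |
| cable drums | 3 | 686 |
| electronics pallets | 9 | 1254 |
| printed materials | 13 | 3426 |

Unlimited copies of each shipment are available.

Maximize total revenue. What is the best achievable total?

4116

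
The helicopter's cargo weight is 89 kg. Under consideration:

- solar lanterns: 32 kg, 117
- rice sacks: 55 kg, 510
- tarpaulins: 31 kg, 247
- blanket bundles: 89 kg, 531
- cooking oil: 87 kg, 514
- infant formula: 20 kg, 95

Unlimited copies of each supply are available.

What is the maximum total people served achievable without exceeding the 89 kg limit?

757

Best packing: rice sacks + tarpaulins — 86 kg, 757 total.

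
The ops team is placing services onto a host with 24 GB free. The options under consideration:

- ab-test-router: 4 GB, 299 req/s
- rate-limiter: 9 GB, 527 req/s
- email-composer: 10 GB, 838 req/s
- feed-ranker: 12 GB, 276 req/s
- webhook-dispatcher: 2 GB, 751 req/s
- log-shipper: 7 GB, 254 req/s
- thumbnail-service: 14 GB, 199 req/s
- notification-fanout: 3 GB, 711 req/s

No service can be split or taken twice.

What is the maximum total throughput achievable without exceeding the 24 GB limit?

Taking the top-ratio services first gives ab-test-router + email-composer + webhook-dispatcher + notification-fanout for 2599 (19 GB).
The 4 GB tied up in ab-test-router is better spent on rate-limiter — total rises to 2827 (24 GB).
No other feasible combination exceeds 2827.

2827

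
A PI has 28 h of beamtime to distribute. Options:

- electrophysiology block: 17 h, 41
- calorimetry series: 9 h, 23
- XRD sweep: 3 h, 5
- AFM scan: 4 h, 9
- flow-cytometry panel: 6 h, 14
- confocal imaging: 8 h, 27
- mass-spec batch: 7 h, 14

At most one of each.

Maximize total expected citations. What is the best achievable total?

73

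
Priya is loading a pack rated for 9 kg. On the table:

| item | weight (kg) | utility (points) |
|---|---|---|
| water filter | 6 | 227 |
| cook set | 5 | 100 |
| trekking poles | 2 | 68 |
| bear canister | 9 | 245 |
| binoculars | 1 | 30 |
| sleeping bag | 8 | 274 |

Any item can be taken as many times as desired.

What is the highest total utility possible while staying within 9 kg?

The ratio ordering already packs tightly: water filter + trekking poles + binoculars, 9 kg, 325.
Nothing else within 9 kg beats 325.

325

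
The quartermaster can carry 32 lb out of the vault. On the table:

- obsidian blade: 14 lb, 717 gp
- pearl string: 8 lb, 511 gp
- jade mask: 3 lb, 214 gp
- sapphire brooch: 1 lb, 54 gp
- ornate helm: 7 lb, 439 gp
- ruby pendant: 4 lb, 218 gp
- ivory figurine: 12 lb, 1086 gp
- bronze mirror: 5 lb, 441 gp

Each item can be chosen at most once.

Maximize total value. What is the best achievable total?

Taking the top-ratio items first gives pearl string + jade mask + ruby pendant + ivory figurine + bronze mirror for 2470 (32 lb).
Replace jade mask and ruby pendant with ornate helm: the trade gains 7 net, giving 2477 at 32 lb.
No other feasible combination exceeds 2477.

2477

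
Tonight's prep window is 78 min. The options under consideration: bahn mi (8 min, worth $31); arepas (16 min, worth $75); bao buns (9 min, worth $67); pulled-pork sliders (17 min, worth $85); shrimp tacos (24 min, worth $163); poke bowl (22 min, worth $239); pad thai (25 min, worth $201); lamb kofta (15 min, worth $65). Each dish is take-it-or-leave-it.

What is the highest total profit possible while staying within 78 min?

Taking the top-ratio dishes first gives bao buns + pulled-pork sliders + poke bowl + pad thai for 592 (73 min).
Dropping bao buns and pulled-pork sliders frees 26 min; slotting in shrimp tacos (24 min) lifts the total to 603 at 71 min.

603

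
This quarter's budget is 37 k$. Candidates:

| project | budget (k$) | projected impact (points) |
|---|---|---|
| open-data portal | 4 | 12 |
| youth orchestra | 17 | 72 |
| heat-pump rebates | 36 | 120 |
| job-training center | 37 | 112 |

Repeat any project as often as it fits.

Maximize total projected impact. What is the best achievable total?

144

Taking 2×youth orchestra: 34 k$ used, 144 in projected impact.
Nothing else within 37 k$ beats 144.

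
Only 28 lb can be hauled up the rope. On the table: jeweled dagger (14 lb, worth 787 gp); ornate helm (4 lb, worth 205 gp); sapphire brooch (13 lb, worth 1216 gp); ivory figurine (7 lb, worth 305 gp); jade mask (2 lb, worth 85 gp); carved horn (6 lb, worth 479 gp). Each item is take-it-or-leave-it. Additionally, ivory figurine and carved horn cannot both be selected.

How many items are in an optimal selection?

2

The maximum value within 28 lb is 2003.
One optimal bundle: jeweled dagger + sapphire brooch (27 lb).
Any selection reaching 2003 contains exactly 2 items.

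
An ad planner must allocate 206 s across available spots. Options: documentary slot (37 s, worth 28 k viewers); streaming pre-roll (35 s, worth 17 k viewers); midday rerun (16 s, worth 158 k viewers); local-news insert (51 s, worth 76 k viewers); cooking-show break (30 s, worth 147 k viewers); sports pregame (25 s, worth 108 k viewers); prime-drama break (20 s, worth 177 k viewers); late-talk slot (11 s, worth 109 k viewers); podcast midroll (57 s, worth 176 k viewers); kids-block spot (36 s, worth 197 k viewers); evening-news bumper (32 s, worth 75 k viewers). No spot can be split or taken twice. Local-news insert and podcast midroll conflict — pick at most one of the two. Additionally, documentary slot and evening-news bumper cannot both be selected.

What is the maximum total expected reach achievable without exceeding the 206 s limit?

1072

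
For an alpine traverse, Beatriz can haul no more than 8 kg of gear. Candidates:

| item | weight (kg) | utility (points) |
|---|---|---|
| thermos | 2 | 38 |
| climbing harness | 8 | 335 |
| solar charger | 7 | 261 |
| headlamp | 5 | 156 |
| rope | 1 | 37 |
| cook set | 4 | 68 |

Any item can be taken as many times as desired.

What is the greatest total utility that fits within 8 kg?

Taking climbing harness: 8 kg used, 335 in utility.
Nothing else within 8 kg beats 335.

335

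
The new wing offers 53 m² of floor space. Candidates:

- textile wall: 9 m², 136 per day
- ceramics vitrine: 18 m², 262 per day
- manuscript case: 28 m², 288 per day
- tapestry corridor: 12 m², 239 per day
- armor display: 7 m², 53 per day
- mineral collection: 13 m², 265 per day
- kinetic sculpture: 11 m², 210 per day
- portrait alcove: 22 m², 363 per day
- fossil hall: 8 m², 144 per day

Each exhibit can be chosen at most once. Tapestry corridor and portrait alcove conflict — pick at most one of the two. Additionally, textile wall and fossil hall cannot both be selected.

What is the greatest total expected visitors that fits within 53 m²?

911

Tapestry corridor + armor display + mineral collection + kinetic sculpture + fossil hall uses 51 of the 53 m² and totals 911.
The spare 2 m² is too small for any remaining exhibit, and no feasible exchange beats 911.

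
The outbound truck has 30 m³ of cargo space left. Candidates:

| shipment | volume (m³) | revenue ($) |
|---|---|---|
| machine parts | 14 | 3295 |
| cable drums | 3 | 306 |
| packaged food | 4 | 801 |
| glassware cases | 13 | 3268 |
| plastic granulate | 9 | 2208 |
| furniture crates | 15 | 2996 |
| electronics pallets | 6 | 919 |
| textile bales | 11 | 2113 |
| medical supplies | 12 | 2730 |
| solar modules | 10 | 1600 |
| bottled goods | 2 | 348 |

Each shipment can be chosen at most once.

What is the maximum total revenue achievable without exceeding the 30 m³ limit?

Filling by ratio: packaged food + glassware cases + plastic granulate + bottled goods for 6625, with 2 m³ left unused.
The 13 m³ tied up in packaged food and plastic granulate is better spent on machine parts — total rises to 6911 (29 m³).
The spare 1 m³ is too small for any remaining shipment, and no exchange beats 6911.

6911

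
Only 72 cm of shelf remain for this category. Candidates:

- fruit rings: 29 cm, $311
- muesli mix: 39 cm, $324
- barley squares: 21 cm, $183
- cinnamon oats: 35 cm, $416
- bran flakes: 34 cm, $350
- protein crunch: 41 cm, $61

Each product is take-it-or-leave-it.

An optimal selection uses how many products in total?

2

Best achievable weekly sales is 766.
cinnamon oats + bran flakes hits 766 at 69 cm.
Every optimal selection uses 2 products.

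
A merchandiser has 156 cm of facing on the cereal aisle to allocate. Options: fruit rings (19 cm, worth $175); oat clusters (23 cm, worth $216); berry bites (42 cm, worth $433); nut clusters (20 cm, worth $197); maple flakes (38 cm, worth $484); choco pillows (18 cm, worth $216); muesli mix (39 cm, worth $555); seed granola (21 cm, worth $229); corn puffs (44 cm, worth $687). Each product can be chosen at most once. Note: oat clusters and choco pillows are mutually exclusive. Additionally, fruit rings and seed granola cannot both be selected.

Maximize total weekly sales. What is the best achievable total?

The ratio heuristic lands on maple flakes + choco pillows + muesli mix + corn puffs (1942) but leaves 17 cm idle.
The 18 cm tied up in choco pillows is better spent on seed granola — total rises to 1955 (142 cm).

1955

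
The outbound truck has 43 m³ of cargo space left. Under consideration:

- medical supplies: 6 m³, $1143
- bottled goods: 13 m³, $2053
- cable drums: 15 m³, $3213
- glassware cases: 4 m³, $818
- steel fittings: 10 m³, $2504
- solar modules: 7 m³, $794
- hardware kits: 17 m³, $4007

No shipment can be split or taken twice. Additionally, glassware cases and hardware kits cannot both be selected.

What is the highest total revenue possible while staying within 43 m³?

9724

Taking cable drums + steel fittings + hardware kits: 42 m³ used, 9724 in revenue.
Every other selection either busts 43 m³ or breaks a pairing rule or fails to beat 9724.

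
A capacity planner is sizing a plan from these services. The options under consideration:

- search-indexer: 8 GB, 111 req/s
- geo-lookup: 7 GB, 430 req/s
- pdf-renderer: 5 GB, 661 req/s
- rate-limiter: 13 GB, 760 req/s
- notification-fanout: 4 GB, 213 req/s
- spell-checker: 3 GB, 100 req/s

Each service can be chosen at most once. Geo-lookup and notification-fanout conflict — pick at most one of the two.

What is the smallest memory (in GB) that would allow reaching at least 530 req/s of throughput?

5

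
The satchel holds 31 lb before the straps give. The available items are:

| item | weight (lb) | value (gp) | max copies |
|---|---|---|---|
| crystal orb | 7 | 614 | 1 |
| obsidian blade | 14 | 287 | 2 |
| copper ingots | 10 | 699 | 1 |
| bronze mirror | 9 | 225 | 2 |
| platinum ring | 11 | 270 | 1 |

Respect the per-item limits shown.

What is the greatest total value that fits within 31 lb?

1600

Density check — crystal orb 87.71, copper ingots 69.90, bronze mirror 25.00, platinum ring 24.55 are the best per lb.
Greedy by ratio would take crystal orb + copper ingots + bronze mirror: 26 lb used, total 1538.
Replace bronze mirror with obsidian blade: the trade gains 62 net, giving 1600 at 31 lb.
Every other selection either busts 31 lb or exceeds an availability limit or fails to beat 1600.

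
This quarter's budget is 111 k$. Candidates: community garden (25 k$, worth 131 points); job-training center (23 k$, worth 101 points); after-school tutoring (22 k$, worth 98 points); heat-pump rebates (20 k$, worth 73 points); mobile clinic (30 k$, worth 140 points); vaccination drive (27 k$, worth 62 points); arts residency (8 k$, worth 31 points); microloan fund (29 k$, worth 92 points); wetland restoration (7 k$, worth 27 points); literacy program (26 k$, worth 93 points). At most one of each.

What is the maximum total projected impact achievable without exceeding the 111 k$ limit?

501

Density check — community garden 5.24, mobile clinic 4.67, after-school tutoring 4.45, job-training center 4.39 are the best per k$.
Community garden + job-training center + after-school tutoring + mobile clinic + arts residency uses 108 of the 111 k$ and totals 501.
Every other selection either busts 111 k$ or fails to beat 501.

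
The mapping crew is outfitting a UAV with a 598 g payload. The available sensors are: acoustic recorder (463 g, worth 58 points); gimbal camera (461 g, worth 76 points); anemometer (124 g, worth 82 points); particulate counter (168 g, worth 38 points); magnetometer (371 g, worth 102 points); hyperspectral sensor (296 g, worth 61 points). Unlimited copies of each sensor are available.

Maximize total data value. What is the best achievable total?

328

4×anemometer uses 496 of the 598 g and totals 328.
That's the maximum — no swap from here does better than 328.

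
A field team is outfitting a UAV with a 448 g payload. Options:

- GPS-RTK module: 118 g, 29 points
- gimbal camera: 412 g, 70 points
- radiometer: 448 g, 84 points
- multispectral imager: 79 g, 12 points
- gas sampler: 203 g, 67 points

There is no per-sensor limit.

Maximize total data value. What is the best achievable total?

134

The ratio ordering already packs tightly: 2×gas sampler, 406 g, 134.
No other feasible combination exceeds 134.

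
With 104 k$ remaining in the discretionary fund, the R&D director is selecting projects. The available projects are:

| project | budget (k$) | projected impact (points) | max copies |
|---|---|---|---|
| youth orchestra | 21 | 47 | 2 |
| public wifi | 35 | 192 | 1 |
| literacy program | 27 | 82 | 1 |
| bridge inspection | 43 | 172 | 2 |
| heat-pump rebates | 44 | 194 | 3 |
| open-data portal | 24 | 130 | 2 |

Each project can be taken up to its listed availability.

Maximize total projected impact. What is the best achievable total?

By projected impact per k$: public wifi 5.49, open-data portal 5.42, heat-pump rebates 4.41, bridge inspection 4.00 lead.
A density-first pass picks youth orchestra + public wifi + 2×open-data portal — 499 at 104 k$.
The 45 k$ tied up in youth orchestra and open-data portal is better spent on heat-pump rebates — total rises to 516 (103 k$).
Nothing else within 104 k$ beats 516.

516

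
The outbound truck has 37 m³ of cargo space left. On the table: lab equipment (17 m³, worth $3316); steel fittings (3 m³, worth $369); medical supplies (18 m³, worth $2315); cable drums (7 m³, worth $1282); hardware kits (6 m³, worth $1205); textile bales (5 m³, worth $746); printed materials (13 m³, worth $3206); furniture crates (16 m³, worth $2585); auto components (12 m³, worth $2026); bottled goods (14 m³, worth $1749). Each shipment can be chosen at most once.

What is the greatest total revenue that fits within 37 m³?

7804

Taking the top-ratio shipments first gives lab equipment + hardware kits + printed materials for 7727 (36 m³).
Replace hardware kits with cable drums: the trade gains 77 net, giving 7804 at 37 m³.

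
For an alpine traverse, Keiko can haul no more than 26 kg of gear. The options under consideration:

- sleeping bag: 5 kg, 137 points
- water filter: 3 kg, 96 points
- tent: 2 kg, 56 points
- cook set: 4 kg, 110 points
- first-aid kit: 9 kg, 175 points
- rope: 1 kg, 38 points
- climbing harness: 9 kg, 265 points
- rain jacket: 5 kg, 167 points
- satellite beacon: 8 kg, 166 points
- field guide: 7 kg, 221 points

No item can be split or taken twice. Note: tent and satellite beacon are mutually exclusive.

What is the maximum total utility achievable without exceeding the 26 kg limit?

Density check — rope 38.00, rain jacket 33.40, water filter 32.00 are the best per kg.
A density-first pass picks water filter + rope + climbing harness + rain jacket + field guide — 787 at 25 kg.
The 1 kg tied up in rope is better spent on tent — total rises to 805 (26 kg).
Next best is cook set + rope + climbing harness + rain jacket + field guide at 801 (26 kg) — short by 4.

805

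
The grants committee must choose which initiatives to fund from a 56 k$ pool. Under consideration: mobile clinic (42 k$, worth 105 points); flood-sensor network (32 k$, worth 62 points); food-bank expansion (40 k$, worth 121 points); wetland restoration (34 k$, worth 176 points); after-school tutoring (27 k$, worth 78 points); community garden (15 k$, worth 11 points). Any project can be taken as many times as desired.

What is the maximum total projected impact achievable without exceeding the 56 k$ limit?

187

The ratio ordering already packs tightly: wetland restoration + community garden, 49 k$, 187.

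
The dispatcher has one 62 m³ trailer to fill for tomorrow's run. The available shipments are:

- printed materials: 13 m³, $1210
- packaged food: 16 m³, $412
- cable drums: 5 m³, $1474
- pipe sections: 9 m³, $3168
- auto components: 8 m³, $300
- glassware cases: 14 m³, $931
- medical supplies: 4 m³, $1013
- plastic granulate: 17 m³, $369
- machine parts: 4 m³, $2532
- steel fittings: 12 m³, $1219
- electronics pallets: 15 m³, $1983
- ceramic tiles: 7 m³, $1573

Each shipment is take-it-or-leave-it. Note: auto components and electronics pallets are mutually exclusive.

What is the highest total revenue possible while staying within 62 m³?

12962

Best packing: cable drums + pipe sections + medical supplies + machine parts + steel fittings + electronics pallets + ceramic tiles — 56 m³, 12962 total.
Runner-up printed materials + cable drums + pipe sections + medical supplies + machine parts + electronics pallets + ceramic tiles tops out at 12953.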